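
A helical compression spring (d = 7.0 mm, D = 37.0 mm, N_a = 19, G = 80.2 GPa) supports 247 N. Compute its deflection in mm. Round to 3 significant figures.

9.88 mm

k = Gd⁴/(8D³N_a) = (80.2×10³)(7.0⁴)/(8·37.0³·19) = 25.01 N/mm
δ = F/k = 247 / 25.01 = 9.876 mm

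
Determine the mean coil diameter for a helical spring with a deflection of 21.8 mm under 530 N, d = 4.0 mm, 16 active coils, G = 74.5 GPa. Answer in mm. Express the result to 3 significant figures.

18.3 mm

Required rate k = F/δ = 530/21.8 = 24.312 N/mm
D = (Gd⁴/(8N_a·k))^(1/3) = (74.5×10³·4.0⁴/(8·16·24.312))^(1/3)
  = (6128.68)^(1/3) = 18.3002 mm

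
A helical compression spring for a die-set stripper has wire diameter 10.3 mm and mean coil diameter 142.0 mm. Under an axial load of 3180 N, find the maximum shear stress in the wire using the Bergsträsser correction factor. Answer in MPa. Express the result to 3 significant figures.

Spring index C = D/d = 142.0/10.3 = 13.7864
K_B = (4C+2)/(4C−3) = 57.146/52.146 = 1.0959
τ₀ = 8FD/(πd³) = 8·3180·142.0/(π·10.3³) = 3.61248e+06/3432.9 = 1052.3 MPa
τ_max = K·τ₀ = 1.0959 × 1052.3 = 1153.2 MPa

1150 MPa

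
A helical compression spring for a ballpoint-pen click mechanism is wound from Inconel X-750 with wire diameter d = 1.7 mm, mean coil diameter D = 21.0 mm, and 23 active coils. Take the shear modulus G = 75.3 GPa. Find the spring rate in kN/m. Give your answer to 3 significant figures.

0.369 kN/m

k = Gd⁴/(8D³N_a) = (75.3×10³ × 1.7⁴) / (8 × 21.0³ × 23)
  = 628913 / 1.70402e+06 = 0.36908 N/mm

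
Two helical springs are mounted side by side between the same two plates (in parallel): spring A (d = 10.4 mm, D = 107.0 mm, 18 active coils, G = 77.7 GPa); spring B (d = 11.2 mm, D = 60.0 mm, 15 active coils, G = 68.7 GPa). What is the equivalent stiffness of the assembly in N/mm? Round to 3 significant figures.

k_A = Gd⁴/(8D³N_a) = (77.7×10³)(10.4⁴)/(8·107.0³·18) = 5.1528 N/mm
k_B = Gd⁴/(8D³N_a) = (68.7×10³)(11.2⁴)/(8·60.0³·15) = 41.706 N/mm
Parallel: k_eq = 5.1528 + 41.706 = 46.858 N/mm

46.9 N/mm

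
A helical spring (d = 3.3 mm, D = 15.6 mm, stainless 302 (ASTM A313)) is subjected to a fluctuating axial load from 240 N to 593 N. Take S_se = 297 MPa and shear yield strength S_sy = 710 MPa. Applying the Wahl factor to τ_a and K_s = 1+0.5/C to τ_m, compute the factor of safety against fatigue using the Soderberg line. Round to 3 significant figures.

C = D/d = 15.6/3.3 = 4.7273; K_W = (4C−1)/(4C−4)+0.615/C = 1.3313; K_s = 1+0.5/C = 1.1058
F_a = (F_max−F_min)/2 = 176.5 N; F_m = (F_max+F_min)/2 = 416.5 N
τ_a = K_W·8F_aD/(πd³) = 1.3313 × 195.1 = 259.75 MPa
τ_m = K_s·8F_mD/(πd³) = 1.1058 × 460.4 = 509.1 MPa
Soderberg: 1/n_f = τ_a/S_se + τ_m/S_sy = 259.75/297 + 509.1/710 = 0.87457 + 0.71704 = 1.5916
n_f = 1/1.5916 = 0.6283

0.628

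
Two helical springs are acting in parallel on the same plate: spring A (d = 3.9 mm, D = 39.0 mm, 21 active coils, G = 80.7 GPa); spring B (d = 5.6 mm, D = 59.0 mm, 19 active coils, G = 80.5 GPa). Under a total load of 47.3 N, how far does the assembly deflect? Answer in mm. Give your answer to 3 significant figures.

k_A = Gd⁴/(8D³N_a) = (80.7×10³)(3.9⁴)/(8·39.0³·21) = 1.8734 N/mm
k_B = Gd⁴/(8D³N_a) = (80.5×10³)(5.6⁴)/(8·59.0³·19) = 2.536 N/mm
Parallel: k_eq = 1.8734 + 2.536 = 4.4094 N/mm
δ = F/k_eq = 47.3/4.4094 = 10.727 mm

10.7 mm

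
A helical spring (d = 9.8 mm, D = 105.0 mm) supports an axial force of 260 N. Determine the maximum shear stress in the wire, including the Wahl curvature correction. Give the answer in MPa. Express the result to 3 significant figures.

83.8 MPa

Spring index C = D/d = 105.0/9.8 = 10.7143
K_W = (4C−1)/(4C−4) + 0.615/C = 41.857/38.857 + 0.0574 = 1.1346
τ₀ = 8FD/(πd³) = 8·260·105.0/(π·9.8³) = 218400/2956.8 = 73.863 MPa
τ_max = K·τ₀ = 1.1346 × 73.863 = 83.805 MPa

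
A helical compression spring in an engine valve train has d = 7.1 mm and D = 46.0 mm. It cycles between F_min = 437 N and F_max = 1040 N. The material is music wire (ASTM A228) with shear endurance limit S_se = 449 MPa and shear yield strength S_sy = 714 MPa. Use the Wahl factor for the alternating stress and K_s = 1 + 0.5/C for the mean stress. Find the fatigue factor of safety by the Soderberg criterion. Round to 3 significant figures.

1.57

C = D/d = 46.0/7.1 = 6.4789; K_W = (4C−1)/(4C−4)+0.615/C = 1.2318; K_s = 1+0.5/C = 1.0772
F_a = (F_max−F_min)/2 = 301.5 N; F_m = (F_max+F_min)/2 = 738.5 N
τ_a = K_W·8F_aD/(πd³) = 1.2318 × 98.676 = 121.55 MPa
τ_m = K_s·8F_mD/(πd³) = 1.0772 × 241.7 = 260.35 MPa
Soderberg: 1/n_f = τ_a/S_se + τ_m/S_sy = 121.55/449 + 260.35/714 = 0.27071 + 0.36464 = 0.63535
n_f = 1/0.63535 = 1.574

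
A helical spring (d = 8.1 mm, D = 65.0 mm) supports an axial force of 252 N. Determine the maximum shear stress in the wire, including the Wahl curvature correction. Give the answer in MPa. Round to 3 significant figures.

92.9 MPa

Spring index C = D/d = 65.0/8.1 = 8.0247
K_W = (4C−1)/(4C−4) + 0.615/C = 31.099/28.099 + 0.0766 = 1.1834
τ₀ = 8FD/(πd³) = 8·252·65.0/(π·8.1³) = 131040/1669.6 = 78.487 MPa
τ_max = K·τ₀ = 1.1834 × 78.487 = 92.882 MPa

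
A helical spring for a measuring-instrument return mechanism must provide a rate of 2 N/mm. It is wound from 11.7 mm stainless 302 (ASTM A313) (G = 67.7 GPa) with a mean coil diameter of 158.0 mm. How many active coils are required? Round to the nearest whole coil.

20

N_a = Gd⁴/(8D³k) = (67.7×10³ × 11.7⁴)/(8 × 158.0³ × 2)
    = 1.26862e+09 / 6.3109e+07 = 20.1 → 20 coils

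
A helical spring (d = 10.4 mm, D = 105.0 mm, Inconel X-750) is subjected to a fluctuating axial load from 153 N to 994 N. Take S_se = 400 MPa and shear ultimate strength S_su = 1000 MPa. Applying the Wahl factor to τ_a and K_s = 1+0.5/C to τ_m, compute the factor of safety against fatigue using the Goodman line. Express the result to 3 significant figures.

C = D/d = 105.0/10.4 = 10.0962; K_W = (4C−1)/(4C−4)+0.615/C = 1.1434; K_s = 1+0.5/C = 1.0495
F_a = (F_max−F_min)/2 = 420.5 N; F_m = (F_max+F_min)/2 = 573.5 N
τ_a = K_W·8F_aD/(πd³) = 1.1434 × 99.953 = 114.28 MPa
τ_m = K_s·8F_mD/(πd³) = 1.0495 × 136.32 = 143.07 MPa
Goodman: 1/n_f = τ_a/S_se + τ_m/S_su = 114.28/400 + 143.07/1000 = 0.28571 + 0.14307 = 0.42878
n_f = 1/0.42878 = 2.332

2.33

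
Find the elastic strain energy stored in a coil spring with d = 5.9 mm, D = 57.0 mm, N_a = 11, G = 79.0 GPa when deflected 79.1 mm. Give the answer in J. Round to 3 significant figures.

18.4 J

k = Gd⁴/(8D³N_a) = (79.0×10³)(5.9⁴)/(8·57.0³·11) = 5.8739 N/mm
U = ½kδ² = 0.5 × 5.8739 × 79.1² = 18376 N·mm = 18.376 J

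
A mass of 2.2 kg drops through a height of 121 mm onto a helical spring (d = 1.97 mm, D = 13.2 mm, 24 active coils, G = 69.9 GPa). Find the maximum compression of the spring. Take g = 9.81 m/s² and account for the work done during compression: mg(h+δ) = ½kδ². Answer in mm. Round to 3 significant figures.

k = Gd⁴/(8D³N_a) = (69.9×10³)(1.97⁴)/(8·13.2³·24) = 2.3841 N/mm
W = mg = 2.2 × 9.81 = 21.582 N
½kδ² − Wδ − Wh = 0 → δ = (W + √(W² + 2kWh))/k
δ = (21.582 + √(465.78 + 12451.6))/2.3841 = (21.582 + 113.65)/2.3841 = 56.725 mm

56.7 mm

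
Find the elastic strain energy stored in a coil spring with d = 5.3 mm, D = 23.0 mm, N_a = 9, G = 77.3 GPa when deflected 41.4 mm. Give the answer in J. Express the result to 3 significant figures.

59.7 J

k = Gd⁴/(8D³N_a) = (77.3×10³)(5.3⁴)/(8·23.0³·9) = 69.625 N/mm
U = ½kδ² = 0.5 × 69.625 × 41.4² = 59667 N·mm = 59.667 J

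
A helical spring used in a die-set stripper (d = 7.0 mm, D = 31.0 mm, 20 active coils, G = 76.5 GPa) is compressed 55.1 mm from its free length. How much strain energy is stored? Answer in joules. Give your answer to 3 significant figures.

k = Gd⁴/(8D³N_a) = (76.5×10³)(7.0⁴)/(8·31.0³·20) = 38.534 N/mm
U = ½kδ² = 0.5 × 38.534 × 55.1² = 58495 N·mm = 58.495 J

58.5 J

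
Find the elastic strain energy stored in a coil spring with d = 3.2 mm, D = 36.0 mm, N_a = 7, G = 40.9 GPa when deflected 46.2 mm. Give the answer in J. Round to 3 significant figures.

1.75 J

k = Gd⁴/(8D³N_a) = (40.9×10³)(3.2⁴)/(8·36.0³·7) = 1.6415 N/mm
U = ½kδ² = 0.5 × 1.6415 × 46.2² = 1751.8 N·mm = 1.7518 J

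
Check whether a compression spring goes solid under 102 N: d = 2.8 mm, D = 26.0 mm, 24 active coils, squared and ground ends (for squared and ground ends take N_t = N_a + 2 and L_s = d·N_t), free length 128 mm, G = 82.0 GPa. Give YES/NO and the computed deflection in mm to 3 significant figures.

YES, δ = 68.3 mm

k = Gd⁴/(8D³N_a) = (82.0×10³)(2.8⁴)/(8·26.0³·24) = 1.4936 N/mm
N_t = 26; L_s = 2.8·26 = 72.8 mm; δ_solid = L₀ − L_s = 128 − 72.8 = 55.2 mm
δ = F/k = 102/1.4936 = 68.293 mm
δ ≥ δ_solid → spring goes solid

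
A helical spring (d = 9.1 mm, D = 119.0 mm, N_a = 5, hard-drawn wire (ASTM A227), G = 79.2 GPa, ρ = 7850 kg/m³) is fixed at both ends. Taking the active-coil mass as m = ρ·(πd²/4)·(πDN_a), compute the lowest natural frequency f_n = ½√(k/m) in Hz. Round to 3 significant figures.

45.9 Hz

k = Gd⁴/(8D³N_a) = (79.2×10³)(9.1⁴)/(8·119.0³·5) = 8.0573 N/mm = 8057.3 N/m
Wire length L = πDN_a = π·119.0·5 = 1869.2 mm
m = ρ·(πd²/4)·L = 7850 × 65.039×10⁻⁶ m² × 1.8692 m = 0.95435 kg
f_n = ½√(k/m) = 0.5·√(8057.3/0.95435) = 0.5·√(8442.7) = 45.942 Hz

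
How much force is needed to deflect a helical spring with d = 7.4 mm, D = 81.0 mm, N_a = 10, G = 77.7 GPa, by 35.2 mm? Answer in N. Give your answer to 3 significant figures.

k = Gd⁴/(8D³N_a) = (77.7×10³)(7.4⁴)/(8·81.0³·10) = 5.4803 N/mm
F = k·δ = 5.4803 × 35.2 = 192.91 N

193 N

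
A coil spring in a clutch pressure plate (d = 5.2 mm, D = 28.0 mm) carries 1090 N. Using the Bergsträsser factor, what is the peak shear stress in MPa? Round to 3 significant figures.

702 MPa

Spring index C = D/d = 28.0/5.2 = 5.3846
K_B = (4C+2)/(4C−3) = 23.538/18.538 = 1.2697
τ₀ = 8FD/(πd³) = 8·1090·28.0/(π·5.2³) = 244160/441.73 = 552.73 MPa
τ_max = K·τ₀ = 1.2697 × 552.73 = 701.81 MPa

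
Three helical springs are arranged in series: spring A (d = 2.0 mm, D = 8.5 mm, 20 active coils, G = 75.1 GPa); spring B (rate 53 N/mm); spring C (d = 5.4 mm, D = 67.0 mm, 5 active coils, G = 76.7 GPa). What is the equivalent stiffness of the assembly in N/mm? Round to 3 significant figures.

k_A = Gd⁴/(8D³N_a) = (75.1×10³)(2.0⁴)/(8·8.5³·20) = 12.229 N/mm
k_C = Gd⁴/(8D³N_a) = (76.7×10³)(5.4⁴)/(8·67.0³·5) = 5.4211 N/mm
Series: 1/k_eq = 1/12.229 + 1/53 + 1/5.4211 = 0.28511; k_eq = 3.5075 N/mm

3.51 N/mm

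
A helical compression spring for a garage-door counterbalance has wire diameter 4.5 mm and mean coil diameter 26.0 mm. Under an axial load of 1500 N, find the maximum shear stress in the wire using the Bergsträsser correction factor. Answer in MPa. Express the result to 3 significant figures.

Spring index C = D/d = 26.0/4.5 = 5.7778
K_B = (4C+2)/(4C−3) = 25.111/20.111 = 1.2486
τ₀ = 8FD/(πd³) = 8·1500·26.0/(π·4.5³) = 312000/286.28 = 1089.9 MPa
τ_max = K·τ₀ = 1.2486 × 1089.9 = 1360.8 MPa

1360 MPa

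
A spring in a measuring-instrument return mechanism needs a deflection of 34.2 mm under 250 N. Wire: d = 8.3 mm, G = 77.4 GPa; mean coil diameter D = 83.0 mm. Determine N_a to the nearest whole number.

11

Required rate k = F/δ = 250/34.2 = 7.3099 N/mm
N_a = Gd⁴/(8D³k) = (77.4×10³ × 8.3⁴)/(8 × 83.0³ × 7.3099)
    = 3.67327e+08 / 3.34378e+07 = 10.99 → 11 coils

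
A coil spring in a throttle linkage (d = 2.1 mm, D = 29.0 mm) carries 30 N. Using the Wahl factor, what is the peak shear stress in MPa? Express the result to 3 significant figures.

264 MPa

Spring index C = D/d = 29.0/2.1 = 13.8095
K_W = (4C−1)/(4C−4) + 0.615/C = 54.238/51.238 + 0.0445 = 1.1031
τ₀ = 8FD/(πd³) = 8·30·29.0/(π·2.1³) = 6960/29.094 = 239.22 MPa
τ_max = K·τ₀ = 1.1031 × 239.22 = 263.88 MPa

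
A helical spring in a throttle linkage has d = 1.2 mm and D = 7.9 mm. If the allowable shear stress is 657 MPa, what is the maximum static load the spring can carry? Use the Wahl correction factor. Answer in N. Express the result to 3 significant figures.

46.0 N

C = D/d = 7.9/1.2 = 6.5833
K_W = (4C−1)/(4C−4) + 0.615/C = 25.333/22.333 + 0.0934 = 1.2277
τ_max = K·8FD/(πd³) → F_max = τ_allow·πd³/(8DK)
F_max = 657·π·1.2³/(8·7.9·1.2277) = 3566.6/77.594 = 45.966 N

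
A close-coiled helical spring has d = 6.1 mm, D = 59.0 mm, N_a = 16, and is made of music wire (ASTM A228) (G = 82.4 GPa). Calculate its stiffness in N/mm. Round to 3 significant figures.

k = Gd⁴/(8D³N_a) = (82.4×10³ × 6.1⁴) / (8 × 59.0³ × 16)
  = 1.1409e+08 / 2.62885e+07 = 4.3399 N/mm

4.34 N/mm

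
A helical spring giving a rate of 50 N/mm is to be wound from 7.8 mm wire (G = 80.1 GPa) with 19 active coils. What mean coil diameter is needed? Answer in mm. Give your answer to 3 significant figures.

33.9 mm

D = (Gd⁴/(8N_a·k))^(1/3) = (80.1×10³·7.8⁴/(8·19·50))^(1/3)
  = (39011.9)^(1/3) = 33.9156 mm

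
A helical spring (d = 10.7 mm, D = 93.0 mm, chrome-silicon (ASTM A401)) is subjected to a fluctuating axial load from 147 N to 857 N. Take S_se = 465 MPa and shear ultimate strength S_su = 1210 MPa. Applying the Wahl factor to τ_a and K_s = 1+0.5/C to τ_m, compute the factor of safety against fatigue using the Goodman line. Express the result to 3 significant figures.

3.89

C = D/d = 93.0/10.7 = 8.6916; K_W = (4C−1)/(4C−4)+0.615/C = 1.1683; K_s = 1+0.5/C = 1.0575
F_a = (F_max−F_min)/2 = 355 N; F_m = (F_max+F_min)/2 = 502 N
τ_a = K_W·8F_aD/(πd³) = 1.1683 × 68.628 = 80.176 MPa
τ_m = K_s·8F_mD/(πd³) = 1.0575 × 97.046 = 102.63 MPa
Goodman: 1/n_f = τ_a/S_se + τ_m/S_su = 80.176/465 + 102.63/1210 = 0.17242 + 0.08482 = 0.25724
n_f = 1/0.25724 = 3.887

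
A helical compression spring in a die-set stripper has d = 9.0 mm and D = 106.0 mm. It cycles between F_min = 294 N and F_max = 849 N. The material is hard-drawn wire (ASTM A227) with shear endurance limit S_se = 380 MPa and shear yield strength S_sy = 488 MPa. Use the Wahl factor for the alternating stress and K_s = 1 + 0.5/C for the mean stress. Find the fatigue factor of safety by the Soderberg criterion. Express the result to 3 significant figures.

1.32

C = D/d = 106.0/9.0 = 11.7778; K_W = (4C−1)/(4C−4)+0.615/C = 1.1218; K_s = 1+0.5/C = 1.0425
F_a = (F_max−F_min)/2 = 277.5 N; F_m = (F_max+F_min)/2 = 571.5 N
τ_a = K_W·8F_aD/(πd³) = 1.1218 × 102.75 = 115.27 MPa
τ_m = K_s·8F_mD/(πd³) = 1.0425 × 211.61 = 220.59 MPa
Soderberg: 1/n_f = τ_a/S_se + τ_m/S_sy = 115.27/380 + 220.59/488 = 0.30333 + 0.45203 = 0.75536
n_f = 1/0.75536 = 1.324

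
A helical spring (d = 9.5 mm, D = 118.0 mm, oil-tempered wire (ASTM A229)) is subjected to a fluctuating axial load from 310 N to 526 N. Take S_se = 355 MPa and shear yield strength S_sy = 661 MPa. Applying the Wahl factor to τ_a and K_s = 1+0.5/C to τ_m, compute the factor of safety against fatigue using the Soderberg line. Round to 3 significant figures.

C = D/d = 118.0/9.5 = 12.4211; K_W = (4C−1)/(4C−4)+0.615/C = 1.1152; K_s = 1+0.5/C = 1.0403
F_a = (F_max−F_min)/2 = 108 N; F_m = (F_max+F_min)/2 = 418 N
τ_a = K_W·8F_aD/(πd³) = 1.1152 × 37.851 = 42.21 MPa
τ_m = K_s·8F_mD/(πd³) = 1.0403 × 146.5 = 152.39 MPa
Soderberg: 1/n_f = τ_a/S_se + τ_m/S_sy = 42.21/355 + 152.39/661 = 0.11890 + 0.23055 = 0.34945
n_f = 1/0.34945 = 2.862

2.86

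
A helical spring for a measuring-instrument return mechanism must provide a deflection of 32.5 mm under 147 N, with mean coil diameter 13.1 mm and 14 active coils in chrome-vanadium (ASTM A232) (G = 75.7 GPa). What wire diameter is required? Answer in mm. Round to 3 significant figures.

1.97 mm

Required rate k = F/δ = 147/32.5 = 4.5231 N/mm
d = (8D³N_a·k / G)^(1/4) = (8·13.1³·14·4.5231 / (75.7×10³))^0.25
  = (15.044)^0.25 = 1.9694 mm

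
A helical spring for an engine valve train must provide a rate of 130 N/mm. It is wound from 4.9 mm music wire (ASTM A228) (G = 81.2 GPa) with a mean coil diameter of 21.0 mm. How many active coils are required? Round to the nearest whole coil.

5

N_a = Gd⁴/(8D³k) = (81.2×10³ × 4.9⁴)/(8 × 21.0³ × 130)
    = 4.68102e+07 / 9.63144e+06 = 4.86 → 5 coils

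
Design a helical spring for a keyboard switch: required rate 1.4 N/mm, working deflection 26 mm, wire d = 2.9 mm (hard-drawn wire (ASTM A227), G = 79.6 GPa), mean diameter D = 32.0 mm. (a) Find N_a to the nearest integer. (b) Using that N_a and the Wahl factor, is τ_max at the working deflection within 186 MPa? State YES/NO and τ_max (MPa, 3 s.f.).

(a) 15 coils; (b) YES, τ_max = 141 MPa

N_a = Gd⁴/(8D³k) = (79.6×10³)(2.9⁴)/(8·32.0³·1.4) = 15.34 → N_a = 15
Actual rate k = Gd⁴/(8D³·15) = 1.4318 N/mm
Working load F = kδ = 1.4318·26 = 37.226 N
C = 32.0/2.9 = 11.0345; K_W = (4C−1)/(4C−4)+0.615/C = 1.1305
τ_max = K_W·8FD/(πd³) = 1.1305·124.38 = 140.61 MPa
τ_max ≤ 186 MPa → acceptable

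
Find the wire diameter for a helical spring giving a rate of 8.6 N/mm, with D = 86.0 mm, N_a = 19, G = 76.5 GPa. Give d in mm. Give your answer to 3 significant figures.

d = (8D³N_a·k / G)^(1/4) = (8·86.0³·19·8.6 / (76.5×10³))^0.25
  = (10869)^0.25 = 10.2104 mm

10.2 mm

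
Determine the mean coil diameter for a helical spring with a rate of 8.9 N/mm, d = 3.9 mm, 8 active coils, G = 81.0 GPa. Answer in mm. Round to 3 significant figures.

32.0 mm

D = (Gd⁴/(8N_a·k))^(1/3) = (81.0×10³·3.9⁴/(8·8·8.9))^(1/3)
  = (32898.3)^(1/3) = 32.0424 mm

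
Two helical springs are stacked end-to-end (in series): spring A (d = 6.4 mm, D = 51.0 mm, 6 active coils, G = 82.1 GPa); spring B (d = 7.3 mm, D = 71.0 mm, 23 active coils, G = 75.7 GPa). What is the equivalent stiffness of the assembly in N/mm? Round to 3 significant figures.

2.84 N/mm

k_A = Gd⁴/(8D³N_a) = (82.1×10³)(6.4⁴)/(8·51.0³·6) = 21.633 N/mm
k_B = Gd⁴/(8D³N_a) = (75.7×10³)(7.3⁴)/(8·71.0³·23) = 3.2643 N/mm
Series: 1/k_eq = 1/21.633 + 1/3.2643 = 0.35257; k_eq = 2.8363 N/mm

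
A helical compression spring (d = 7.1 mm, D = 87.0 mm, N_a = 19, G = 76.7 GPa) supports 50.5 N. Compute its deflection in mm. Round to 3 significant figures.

25.9 mm

k = Gd⁴/(8D³N_a) = (76.7×10³)(7.1⁴)/(8·87.0³·19) = 1.9473 N/mm
δ = F/k = 50.5 / 1.9473 = 25.934 mm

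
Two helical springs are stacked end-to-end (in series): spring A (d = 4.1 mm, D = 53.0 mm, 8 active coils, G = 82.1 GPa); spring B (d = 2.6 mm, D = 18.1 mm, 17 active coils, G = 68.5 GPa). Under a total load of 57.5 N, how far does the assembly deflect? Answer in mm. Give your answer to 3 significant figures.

k_A = Gd⁴/(8D³N_a) = (82.1×10³)(4.1⁴)/(8·53.0³·8) = 2.4348 N/mm
k_B = Gd⁴/(8D³N_a) = (68.5×10³)(2.6⁴)/(8·18.1³·17) = 3.8816 N/mm
Series: 1/k_eq = 1/2.4348 + 1/3.8816 = 0.66833; k_eq = 1.4963 N/mm
δ = F/k_eq = 57.5/1.4963 = 38.429 mm

38.4 mm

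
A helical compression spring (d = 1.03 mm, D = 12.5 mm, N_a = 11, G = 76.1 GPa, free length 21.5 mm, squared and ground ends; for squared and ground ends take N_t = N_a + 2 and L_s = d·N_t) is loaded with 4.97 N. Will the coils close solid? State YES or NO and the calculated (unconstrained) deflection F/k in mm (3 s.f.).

YES, δ = 9.97 mm

k = Gd⁴/(8D³N_a) = (76.1×10³)(1.03⁴)/(8·12.5³·11) = 0.49833 N/mm
N_t = 13; L_s = 1.03·13 = 13.39 mm; δ_solid = L₀ − L_s = 21.5 − 13.39 = 8.11 mm
δ = F/k = 4.97/0.49833 = 9.9732 mm
δ ≥ δ_solid → spring goes solid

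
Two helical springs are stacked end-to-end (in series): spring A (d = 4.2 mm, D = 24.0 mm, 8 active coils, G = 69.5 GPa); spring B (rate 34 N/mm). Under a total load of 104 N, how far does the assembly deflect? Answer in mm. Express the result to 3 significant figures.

7.31 mm

k_A = Gd⁴/(8D³N_a) = (69.5×10³)(4.2⁴)/(8·24.0³·8) = 24.444 N/mm
Series: 1/k_eq = 1/24.444 + 1/34 = 0.070322; k_eq = 14.22 N/mm
δ = F/k_eq = 104/14.22 = 7.3135 mm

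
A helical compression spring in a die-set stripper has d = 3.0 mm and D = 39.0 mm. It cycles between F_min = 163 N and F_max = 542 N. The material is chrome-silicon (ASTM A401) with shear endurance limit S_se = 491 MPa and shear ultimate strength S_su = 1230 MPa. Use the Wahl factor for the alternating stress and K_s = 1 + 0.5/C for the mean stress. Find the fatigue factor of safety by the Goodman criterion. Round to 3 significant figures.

C = D/d = 39.0/3.0 = 13.0000; K_W = (4C−1)/(4C−4)+0.615/C = 1.1098; K_s = 1+0.5/C = 1.0385
F_a = (F_max−F_min)/2 = 189.5 N; F_m = (F_max+F_min)/2 = 352.5 N
τ_a = K_W·8F_aD/(πd³) = 1.1098 × 697.03 = 773.57 MPa
τ_m = K_s·8F_mD/(πd³) = 1.0385 × 1296.6 = 1346.5 MPa
Goodman: 1/n_f = τ_a/S_se + τ_m/S_su = 773.57/491 + 1346.5/1230 = 1.57549 + 1.09468 = 2.6702
n_f = 1/2.6702 = 0.3745

0.375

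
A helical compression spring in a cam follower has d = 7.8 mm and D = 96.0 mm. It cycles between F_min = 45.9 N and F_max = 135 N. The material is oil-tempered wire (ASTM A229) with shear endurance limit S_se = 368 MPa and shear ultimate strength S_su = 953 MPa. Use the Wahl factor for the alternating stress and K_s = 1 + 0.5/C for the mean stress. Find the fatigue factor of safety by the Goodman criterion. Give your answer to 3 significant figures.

C = D/d = 96.0/7.8 = 12.3077; K_W = (4C−1)/(4C−4)+0.615/C = 1.1163; K_s = 1+0.5/C = 1.0406
F_a = (F_max−F_min)/2 = 44.55 N; F_m = (F_max+F_min)/2 = 90.45 N
τ_a = K_W·8F_aD/(πd³) = 1.1163 × 22.95 = 25.619 MPa
τ_m = K_s·8F_mD/(πd³) = 1.0406 × 46.595 = 48.488 MPa
Goodman: 1/n_f = τ_a/S_se + τ_m/S_su = 25.619/368 + 48.488/953 = 0.06962 + 0.05088 = 0.12049
n_f = 1/0.12049 = 8.299

8.30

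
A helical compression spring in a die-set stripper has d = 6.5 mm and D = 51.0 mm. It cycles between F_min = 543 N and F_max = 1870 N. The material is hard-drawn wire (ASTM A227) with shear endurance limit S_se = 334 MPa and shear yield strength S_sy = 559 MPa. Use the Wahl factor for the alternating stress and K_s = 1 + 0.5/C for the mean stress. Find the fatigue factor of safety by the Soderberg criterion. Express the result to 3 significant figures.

C = D/d = 51.0/6.5 = 7.8462; K_W = (4C−1)/(4C−4)+0.615/C = 1.1879; K_s = 1+0.5/C = 1.0637
F_a = (F_max−F_min)/2 = 663.5 N; F_m = (F_max+F_min)/2 = 1206.5 N
τ_a = K_W·8F_aD/(πd³) = 1.1879 × 313.77 = 372.74 MPa
τ_m = K_s·8F_mD/(πd³) = 1.0637 × 570.56 = 606.91 MPa
Soderberg: 1/n_f = τ_a/S_se + τ_m/S_sy = 372.74/334 + 606.91/559 = 1.11598 + 1.08571 = 2.2017
n_f = 1/2.2017 = 0.4542

0.454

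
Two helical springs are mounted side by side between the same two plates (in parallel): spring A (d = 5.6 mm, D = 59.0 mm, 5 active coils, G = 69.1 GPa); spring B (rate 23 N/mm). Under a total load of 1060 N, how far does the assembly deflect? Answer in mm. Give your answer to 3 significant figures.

k_A = Gd⁴/(8D³N_a) = (69.1×10³)(5.6⁴)/(8·59.0³·5) = 8.2721 N/mm
Parallel: k_eq = 8.2721 + 23 = 31.272 N/mm
δ = F/k_eq = 1060/31.272 = 33.896 mm

33.9 mm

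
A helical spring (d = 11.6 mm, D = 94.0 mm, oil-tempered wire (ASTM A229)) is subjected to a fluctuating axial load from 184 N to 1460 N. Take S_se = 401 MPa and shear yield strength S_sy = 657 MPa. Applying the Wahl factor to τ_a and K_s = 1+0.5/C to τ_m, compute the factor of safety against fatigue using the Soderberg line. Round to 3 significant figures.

C = D/d = 94.0/11.6 = 8.1034; K_W = (4C−1)/(4C−4)+0.615/C = 1.1815; K_s = 1+0.5/C = 1.0617
F_a = (F_max−F_min)/2 = 638 N; F_m = (F_max+F_min)/2 = 822 N
τ_a = K_W·8F_aD/(πd³) = 1.1815 × 97.84 = 115.6 MPa
τ_m = K_s·8F_mD/(πd³) = 1.0617 × 126.06 = 133.83 MPa
Soderberg: 1/n_f = τ_a/S_se + τ_m/S_sy = 115.6/401 + 133.83/657 = 0.28827 + 0.20371 = 0.49197
n_f = 1/0.49197 = 2.033

2.03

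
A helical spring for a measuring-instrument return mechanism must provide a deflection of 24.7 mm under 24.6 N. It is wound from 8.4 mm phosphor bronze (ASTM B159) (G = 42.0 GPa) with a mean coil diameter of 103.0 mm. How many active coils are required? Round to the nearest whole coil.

24

Required rate k = F/δ = 24.6/24.7 = 0.99595 N/mm
N_a = Gd⁴/(8D³k) = (42.0×10³ × 8.4⁴)/(8 × 103.0³ × 0.99595)
    = 2.09106e+08 / 8.70642e+06 = 24.02 → 24 coils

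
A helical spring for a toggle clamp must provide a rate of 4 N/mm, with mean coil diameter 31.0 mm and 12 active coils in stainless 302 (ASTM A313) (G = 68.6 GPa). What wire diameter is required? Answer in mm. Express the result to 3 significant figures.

d = (8D³N_a·k / G)^(1/4) = (8·31.0³·12·4 / (68.6×10³))^0.25
  = (166.76)^0.25 = 3.5935 mm

3.59 mm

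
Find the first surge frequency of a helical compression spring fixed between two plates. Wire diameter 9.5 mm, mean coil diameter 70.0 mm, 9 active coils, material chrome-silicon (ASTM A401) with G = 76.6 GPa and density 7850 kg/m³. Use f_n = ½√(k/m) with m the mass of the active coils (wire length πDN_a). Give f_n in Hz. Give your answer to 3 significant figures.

k = Gd⁴/(8D³N_a) = (76.6×10³)(9.5⁴)/(8·70.0³·9) = 25.264 N/mm = 25264 N/m
Wire length L = πDN_a = π·70.0·9 = 1979.2 mm
m = ρ·(πd²/4)·L = 7850 × 70.882×10⁻⁶ m² × 1.9792 m = 1.1013 kg
f_n = ½√(k/m) = 0.5·√(25264/1.1013) = 0.5·√(22940) = 75.73 Hz

75.7 Hz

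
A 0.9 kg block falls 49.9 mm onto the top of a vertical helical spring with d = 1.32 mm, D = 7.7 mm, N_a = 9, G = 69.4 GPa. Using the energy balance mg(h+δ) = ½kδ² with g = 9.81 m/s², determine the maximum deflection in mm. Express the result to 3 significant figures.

k = Gd⁴/(8D³N_a) = (69.4×10³)(1.32⁴)/(8·7.7³·9) = 6.4099 N/mm
W = mg = 0.9 × 9.81 = 8.829 N
½kδ² − Wδ − Wh = 0 → δ = (W + √(W² + 2kWh))/k
δ = (8.829 + √(77.951 + 5647.97))/6.4099 = (8.829 + 75.67)/6.4099 = 13.183 mm

13.2 mm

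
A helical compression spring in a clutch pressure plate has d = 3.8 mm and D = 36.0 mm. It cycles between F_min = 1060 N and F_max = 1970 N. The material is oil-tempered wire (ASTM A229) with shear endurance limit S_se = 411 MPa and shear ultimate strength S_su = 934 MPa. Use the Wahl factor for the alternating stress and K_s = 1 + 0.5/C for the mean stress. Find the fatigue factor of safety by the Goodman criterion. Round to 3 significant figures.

C = D/d = 36.0/3.8 = 9.4737; K_W = (4C−1)/(4C−4)+0.615/C = 1.1534; K_s = 1+0.5/C = 1.0528
F_a = (F_max−F_min)/2 = 455 N; F_m = (F_max+F_min)/2 = 1515 N
τ_a = K_W·8F_aD/(πd³) = 1.1534 × 760.16 = 876.78 MPa
τ_m = K_s·8F_mD/(πd³) = 1.0528 × 2531.1 = 2664.7 MPa
Goodman: 1/n_f = τ_a/S_se + τ_m/S_su = 876.78/411 + 2664.7/934 = 2.13330 + 2.85295 = 4.9862
n_f = 1/4.9862 = 0.2006

0.201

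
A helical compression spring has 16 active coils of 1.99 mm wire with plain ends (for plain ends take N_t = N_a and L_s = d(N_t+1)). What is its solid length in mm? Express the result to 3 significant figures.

plain ends: N_t = N_a = 16
L_s = d·(N_t+1) = 1.99 × 17 = 33.83 mm

33.8 mm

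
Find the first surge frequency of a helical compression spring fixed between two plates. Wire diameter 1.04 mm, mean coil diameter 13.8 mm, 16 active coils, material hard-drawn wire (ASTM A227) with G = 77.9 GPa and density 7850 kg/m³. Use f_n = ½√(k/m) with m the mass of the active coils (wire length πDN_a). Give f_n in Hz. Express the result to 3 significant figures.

121 Hz

k = Gd⁴/(8D³N_a) = (77.9×10³)(1.04⁴)/(8·13.8³·16) = 0.27091 N/mm = 270.91 N/m
Wire length L = πDN_a = π·13.8·16 = 693.66 mm
m = ρ·(πd²/4)·L = 7850 × 0.84949×10⁻⁶ m² × 0.69366 m = 0.0046257 kg
f_n = ½√(k/m) = 0.5·√(270.91/0.0046257) = 0.5·√(58566) = 121 Hz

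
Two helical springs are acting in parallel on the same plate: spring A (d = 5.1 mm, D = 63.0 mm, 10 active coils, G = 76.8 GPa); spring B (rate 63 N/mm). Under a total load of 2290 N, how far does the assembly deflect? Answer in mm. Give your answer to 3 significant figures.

34.9 mm

k_A = Gd⁴/(8D³N_a) = (76.8×10³)(5.1⁴)/(8·63.0³·10) = 2.5973 N/mm
Parallel: k_eq = 2.5973 + 63 = 65.597 N/mm
δ = F/k_eq = 2290/65.597 = 34.91 mm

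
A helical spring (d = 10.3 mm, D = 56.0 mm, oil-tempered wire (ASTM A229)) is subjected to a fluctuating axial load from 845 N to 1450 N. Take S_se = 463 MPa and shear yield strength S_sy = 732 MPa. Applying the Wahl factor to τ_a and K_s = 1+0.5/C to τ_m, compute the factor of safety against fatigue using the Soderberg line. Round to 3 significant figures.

3.01

C = D/d = 56.0/10.3 = 5.4369; K_W = (4C−1)/(4C−4)+0.615/C = 1.2822; K_s = 1+0.5/C = 1.0920
F_a = (F_max−F_min)/2 = 302.5 N; F_m = (F_max+F_min)/2 = 1147.5 N
τ_a = K_W·8F_aD/(πd³) = 1.2822 × 39.477 = 50.615 MPa
τ_m = K_s·8F_mD/(πd³) = 1.0920 × 149.75 = 163.52 MPa
Soderberg: 1/n_f = τ_a/S_se + τ_m/S_sy = 50.615/463 + 163.52/732 = 0.10932 + 0.22339 = 0.33271
n_f = 1/0.33271 = 3.006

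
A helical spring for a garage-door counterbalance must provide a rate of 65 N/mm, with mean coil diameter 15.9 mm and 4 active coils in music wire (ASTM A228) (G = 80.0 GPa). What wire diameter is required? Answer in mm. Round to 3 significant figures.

3.20 mm

d = (8D³N_a·k / G)^(1/4) = (8·15.9³·4·65 / (80.0×10³))^0.25
  = (104.51)^0.25 = 3.1974 mm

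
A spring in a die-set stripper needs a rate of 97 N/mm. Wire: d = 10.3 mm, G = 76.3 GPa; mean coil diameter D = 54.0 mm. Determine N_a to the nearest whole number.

N_a = Gd⁴/(8D³k) = (76.3×10³ × 10.3⁴)/(8 × 54.0³ × 97)
    = 8.58763e+08 / 1.22192e+08 = 7.028 → 7 coils

7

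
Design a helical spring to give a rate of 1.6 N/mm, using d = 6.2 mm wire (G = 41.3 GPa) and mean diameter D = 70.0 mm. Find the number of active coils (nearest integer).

N_a = Gd⁴/(8D³k) = (41.3×10³ × 6.2⁴)/(8 × 70.0³ × 1.6)
    = 6.10263e+07 / 4.3904e+06 = 13.9 → 14 coils

14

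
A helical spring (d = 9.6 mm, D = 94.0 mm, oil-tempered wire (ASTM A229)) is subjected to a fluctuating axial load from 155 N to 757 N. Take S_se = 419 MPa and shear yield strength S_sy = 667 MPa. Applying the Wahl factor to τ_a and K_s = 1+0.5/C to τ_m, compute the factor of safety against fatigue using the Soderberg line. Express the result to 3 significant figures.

2.39

C = D/d = 94.0/9.6 = 9.7917; K_W = (4C−1)/(4C−4)+0.615/C = 1.1481; K_s = 1+0.5/C = 1.0511
F_a = (F_max−F_min)/2 = 301 N; F_m = (F_max+F_min)/2 = 456 N
τ_a = K_W·8F_aD/(πd³) = 1.1481 × 81.437 = 93.499 MPa
τ_m = K_s·8F_mD/(πd³) = 1.0511 × 123.37 = 129.67 MPa
Soderberg: 1/n_f = τ_a/S_se + τ_m/S_sy = 93.499/419 + 129.67/667 = 0.22315 + 0.19441 = 0.41756
n_f = 1/0.41756 = 2.395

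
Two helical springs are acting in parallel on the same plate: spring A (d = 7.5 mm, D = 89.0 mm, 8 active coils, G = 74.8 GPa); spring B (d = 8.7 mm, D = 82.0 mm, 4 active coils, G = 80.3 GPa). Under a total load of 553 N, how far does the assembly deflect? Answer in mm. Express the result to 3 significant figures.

17.7 mm

k_A = Gd⁴/(8D³N_a) = (74.8×10³)(7.5⁴)/(8·89.0³·8) = 5.2456 N/mm
k_B = Gd⁴/(8D³N_a) = (80.3×10³)(8.7⁴)/(8·82.0³·4) = 26.074 N/mm
Parallel: k_eq = 5.2456 + 26.074 = 31.319 N/mm
δ = F/k_eq = 553/31.319 = 17.657 mm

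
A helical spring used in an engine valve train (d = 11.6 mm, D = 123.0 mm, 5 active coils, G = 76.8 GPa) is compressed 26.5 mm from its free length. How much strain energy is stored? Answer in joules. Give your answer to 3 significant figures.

k = Gd⁴/(8D³N_a) = (76.8×10³)(11.6⁴)/(8·123.0³·5) = 18.682 N/mm
U = ½kδ² = 0.5 × 18.682 × 26.5² = 6559.6 N·mm = 6.5596 J

6.56 J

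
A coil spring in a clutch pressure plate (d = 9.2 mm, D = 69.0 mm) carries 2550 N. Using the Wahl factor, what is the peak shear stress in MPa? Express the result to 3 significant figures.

Spring index C = D/d = 69.0/9.2 = 7.5000
K_W = (4C−1)/(4C−4) + 0.615/C = 29.000/26.000 + 0.0820 = 1.1974
τ₀ = 8FD/(πd³) = 8·2550·69.0/(π·9.2³) = 1.4076e+06/2446.3 = 575.39 MPa
τ_max = K·τ₀ = 1.1974 × 575.39 = 688.97 MPa

689 MPa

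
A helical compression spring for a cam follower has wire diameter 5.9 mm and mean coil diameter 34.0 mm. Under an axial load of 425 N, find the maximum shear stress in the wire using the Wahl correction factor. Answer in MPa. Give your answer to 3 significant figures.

Spring index C = D/d = 34.0/5.9 = 5.7627
K_W = (4C−1)/(4C−4) + 0.615/C = 22.051/19.051 + 0.1067 = 1.2642
τ₀ = 8FD/(πd³) = 8·425·34.0/(π·5.9³) = 115600/645.22 = 179.16 MPa
τ_max = K·τ₀ = 1.2642 × 179.16 = 226.5 MPa

226 MPa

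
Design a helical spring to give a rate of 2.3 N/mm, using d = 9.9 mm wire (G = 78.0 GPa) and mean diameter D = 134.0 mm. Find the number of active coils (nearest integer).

17

N_a = Gd⁴/(8D³k) = (78.0×10³ × 9.9⁴)/(8 × 134.0³ × 2.3)
    = 7.49265e+08 / 4.42723e+07 = 16.92 → 17 coils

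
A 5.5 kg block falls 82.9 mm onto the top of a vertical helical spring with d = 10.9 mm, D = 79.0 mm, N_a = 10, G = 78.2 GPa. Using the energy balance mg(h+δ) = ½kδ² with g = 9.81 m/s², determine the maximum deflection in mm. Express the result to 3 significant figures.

19.9 mm

k = Gd⁴/(8D³N_a) = (78.2×10³)(10.9⁴)/(8·79.0³·10) = 27.986 N/mm
W = mg = 5.5 × 9.81 = 53.955 N
½kδ² − Wδ − Wh = 0 → δ = (W + √(W² + 2kWh))/k
δ = (53.955 + √(2911.1 + 250356))/27.986 = (53.955 + 503.26)/27.986 = 19.91 mm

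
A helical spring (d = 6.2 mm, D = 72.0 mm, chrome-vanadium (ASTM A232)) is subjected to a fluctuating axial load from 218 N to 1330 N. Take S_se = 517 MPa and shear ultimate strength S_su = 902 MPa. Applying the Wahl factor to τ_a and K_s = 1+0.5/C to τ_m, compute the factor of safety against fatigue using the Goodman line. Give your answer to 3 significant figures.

0.618

C = D/d = 72.0/6.2 = 11.6129; K_W = (4C−1)/(4C−4)+0.615/C = 1.1236; K_s = 1+0.5/C = 1.0431
F_a = (F_max−F_min)/2 = 556 N; F_m = (F_max+F_min)/2 = 774 N
τ_a = K_W·8F_aD/(πd³) = 1.1236 × 427.73 = 480.61 MPa
τ_m = K_s·8F_mD/(πd³) = 1.0431 × 595.44 = 621.08 MPa
Goodman: 1/n_f = τ_a/S_se + τ_m/S_su = 480.61/517 + 621.08/902 = 0.92962 + 0.68856 = 1.6182
n_f = 1/1.6182 = 0.618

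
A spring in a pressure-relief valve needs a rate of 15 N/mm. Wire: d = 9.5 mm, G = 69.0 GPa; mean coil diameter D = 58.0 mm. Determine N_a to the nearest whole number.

N_a = Gd⁴/(8D³k) = (69.0×10³ × 9.5⁴)/(8 × 58.0³ × 15)
    = 5.62009e+08 / 2.34134e+07 = 24 → 24 coils

24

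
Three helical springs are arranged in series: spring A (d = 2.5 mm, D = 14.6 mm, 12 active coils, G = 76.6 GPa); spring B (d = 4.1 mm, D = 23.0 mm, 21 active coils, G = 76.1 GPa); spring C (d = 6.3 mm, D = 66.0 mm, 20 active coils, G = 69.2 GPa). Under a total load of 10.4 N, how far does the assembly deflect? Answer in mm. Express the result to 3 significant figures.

6.42 mm

k_A = Gd⁴/(8D³N_a) = (76.6×10³)(2.5⁴)/(8·14.6³·12) = 10.015 N/mm
k_B = Gd⁴/(8D³N_a) = (76.1×10³)(4.1⁴)/(8·23.0³·21) = 10.52 N/mm
k_C = Gd⁴/(8D³N_a) = (69.2×10³)(6.3⁴)/(8·66.0³·20) = 2.3698 N/mm
Series: 1/k_eq = 1/10.015 + 1/10.52 + 1/2.3698 = 0.61687; k_eq = 1.6211 N/mm
δ = F/k_eq = 10.4/1.6211 = 6.4155 mm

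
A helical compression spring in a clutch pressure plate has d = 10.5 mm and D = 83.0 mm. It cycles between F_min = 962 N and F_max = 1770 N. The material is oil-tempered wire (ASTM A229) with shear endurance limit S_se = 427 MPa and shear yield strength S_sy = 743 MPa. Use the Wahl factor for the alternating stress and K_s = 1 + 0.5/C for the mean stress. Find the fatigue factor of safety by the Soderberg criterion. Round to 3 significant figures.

1.78

C = D/d = 83.0/10.5 = 7.9048; K_W = (4C−1)/(4C−4)+0.615/C = 1.1864; K_s = 1+0.5/C = 1.0633
F_a = (F_max−F_min)/2 = 404 N; F_m = (F_max+F_min)/2 = 1366 N
τ_a = K_W·8F_aD/(πd³) = 1.1864 × 73.762 = 87.513 MPa
τ_m = K_s·8F_mD/(πd³) = 1.0633 × 249.4 = 265.18 MPa
Soderberg: 1/n_f = τ_a/S_se + τ_m/S_sy = 87.513/427 + 265.18/743 = 0.20495 + 0.35690 = 0.56185
n_f = 1/0.56185 = 1.78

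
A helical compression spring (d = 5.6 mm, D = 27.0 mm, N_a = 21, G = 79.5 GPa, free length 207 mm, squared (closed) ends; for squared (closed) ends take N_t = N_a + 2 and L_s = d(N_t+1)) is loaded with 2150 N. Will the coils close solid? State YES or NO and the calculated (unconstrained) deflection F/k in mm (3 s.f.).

k = Gd⁴/(8D³N_a) = (79.5×10³)(5.6⁴)/(8·27.0³·21) = 23.644 N/mm
N_t = 23; L_s = 5.6·24 = 134.4 mm; δ_solid = L₀ − L_s = 207 − 134.4 = 72.6 mm
δ = F/k = 2150/23.644 = 90.933 mm
δ ≥ δ_solid → spring goes solid

YES, δ = 90.9 mm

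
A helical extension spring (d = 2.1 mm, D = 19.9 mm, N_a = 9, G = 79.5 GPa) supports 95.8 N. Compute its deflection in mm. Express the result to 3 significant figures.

35.2 mm

k = Gd⁴/(8D³N_a) = (79.5×10³)(2.1⁴)/(8·19.9³·9) = 2.7249 N/mm
δ = F/k = 95.8 / 2.7249 = 35.157 mm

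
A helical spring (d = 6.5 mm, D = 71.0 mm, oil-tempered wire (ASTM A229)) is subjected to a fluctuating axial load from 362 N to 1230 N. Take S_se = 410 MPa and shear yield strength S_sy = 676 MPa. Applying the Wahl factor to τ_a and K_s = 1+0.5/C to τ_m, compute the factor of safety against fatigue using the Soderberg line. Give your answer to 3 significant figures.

0.625

C = D/d = 71.0/6.5 = 10.9231; K_W = (4C−1)/(4C−4)+0.615/C = 1.1319; K_s = 1+0.5/C = 1.0458
F_a = (F_max−F_min)/2 = 434 N; F_m = (F_max+F_min)/2 = 796 N
τ_a = K_W·8F_aD/(πd³) = 1.1319 × 285.72 = 323.41 MPa
τ_m = K_s·8F_mD/(πd³) = 1.0458 × 524.05 = 548.04 MPa
Soderberg: 1/n_f = τ_a/S_se + τ_m/S_sy = 323.41/410 + 548.04/676 = 0.78880 + 0.81071 = 1.5995
n_f = 1/1.5995 = 0.6252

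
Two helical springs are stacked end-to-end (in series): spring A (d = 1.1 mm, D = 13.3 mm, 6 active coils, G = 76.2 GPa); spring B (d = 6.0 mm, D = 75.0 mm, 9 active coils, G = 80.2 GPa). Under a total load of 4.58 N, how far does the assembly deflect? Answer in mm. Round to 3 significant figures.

k_A = Gd⁴/(8D³N_a) = (76.2×10³)(1.1⁴)/(8·13.3³·6) = 0.98794 N/mm
k_B = Gd⁴/(8D³N_a) = (80.2×10³)(6.0⁴)/(8·75.0³·9) = 3.4219 N/mm
Series: 1/k_eq = 1/0.98794 + 1/3.4219 = 1.3044; k_eq = 0.76661 N/mm
δ = F/k_eq = 4.58/0.76661 = 5.9744 mm

5.97 mm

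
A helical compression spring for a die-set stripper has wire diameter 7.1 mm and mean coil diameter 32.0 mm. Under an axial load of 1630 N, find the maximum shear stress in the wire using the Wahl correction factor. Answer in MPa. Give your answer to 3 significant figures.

Spring index C = D/d = 32.0/7.1 = 4.5070
K_W = (4C−1)/(4C−4) + 0.615/C = 17.028/14.028 + 0.1365 = 1.3503
τ₀ = 8FD/(πd³) = 8·1630·32.0/(π·7.1³) = 417280/1124.4 = 371.11 MPa
τ_max = K·τ₀ = 1.3503 × 371.11 = 501.11 MPa

501 MPa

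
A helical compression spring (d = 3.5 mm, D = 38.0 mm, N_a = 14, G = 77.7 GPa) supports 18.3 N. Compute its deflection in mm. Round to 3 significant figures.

9.65 mm

k = Gd⁴/(8D³N_a) = (77.7×10³)(3.5⁴)/(8·38.0³·14) = 1.8972 N/mm
δ = F/k = 18.3 / 1.8972 = 9.6455 mm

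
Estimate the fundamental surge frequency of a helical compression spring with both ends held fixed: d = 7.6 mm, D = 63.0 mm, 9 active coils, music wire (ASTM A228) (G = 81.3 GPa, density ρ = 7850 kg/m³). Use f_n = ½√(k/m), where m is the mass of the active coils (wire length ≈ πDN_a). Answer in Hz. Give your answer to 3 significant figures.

77.1 Hz

k = Gd⁴/(8D³N_a) = (81.3×10³)(7.6⁴)/(8·63.0³·9) = 15.066 N/mm = 15066 N/m
Wire length L = πDN_a = π·63.0·9 = 1781.3 mm
m = ρ·(πd²/4)·L = 7850 × 45.365×10⁻⁶ m² × 1.7813 m = 0.63434 kg
f_n = ½√(k/m) = 0.5·√(15066/0.63434) = 0.5·√(23750) = 77.056 Hz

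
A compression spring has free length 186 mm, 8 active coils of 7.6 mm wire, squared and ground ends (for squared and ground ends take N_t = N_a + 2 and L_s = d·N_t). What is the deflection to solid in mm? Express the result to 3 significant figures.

110 mm

N_t = 10; L_s = 7.6·10 = 76 mm
δ_solid = L₀ − L_s = 186 − 76 = 110 mm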